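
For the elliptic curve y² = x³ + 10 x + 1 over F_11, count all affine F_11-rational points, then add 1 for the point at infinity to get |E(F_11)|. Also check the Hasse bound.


Affine points = {(0, 1), (0, 10), (1, 1), (1, 10), (3, 5), (3, 6), (5, 0), (10, 1), (10, 10)}; affine count = 9; |E(F_11)| = 10.

Discriminant check: Δ ∝ 4a³ + 27b² = 4·10³ + 27·1² = 4·1000 + 27·1 ≡ 1 (mod 11). Nonzero ⇒ E is nonsingular.
For each x ∈ F_11, compute rhs = x³ + 10·x + 1 mod 11, then count y ∈ F_11 with y² ≡ rhs.
  x = 0: rhs = 1, matching y values: 1, 10 (2 points).
  x = 1: rhs = 1, matching y values: 1, 10 (2 points).
  x = 2: rhs = 7, matching y values: none (0 points).
  x = 3: rhs = 3, matching y values: 5, 6 (2 points).
  x = 4: rhs = 6, matching y values: none (0 points).
  x = 5: rhs = 0, matching y values: 0 (1 points).
  x = 6: rhs = 2, matching y values: none (0 points).
  x = 7: rhs = 7, matching y values: none (0 points).
  x = 8: rhs = 10, matching y values: none (0 points).
  x = 9: rhs = 6, matching y values: none (0 points).
  x = 10: rhs = 1, matching y values: 1, 10 (2 points).
Total affine count: 9.
Full point count |E(F_11)| = 9 + 1 = 10.
Hasse bound: |10 − (11+1)| = |-2| = 2 ≤ 2√11 ≈ 6.6332 ✓.


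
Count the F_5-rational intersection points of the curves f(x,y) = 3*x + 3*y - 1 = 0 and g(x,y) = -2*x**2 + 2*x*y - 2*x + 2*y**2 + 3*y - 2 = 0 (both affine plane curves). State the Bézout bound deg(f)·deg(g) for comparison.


Common zeros: ∅; count = 0; Bézout bound = 2.

deg(f) = 1, deg(g) = 2, so Bézout bound = 2.
Scan x ∈ F_5. For each x, list the y ∈ F_5 with f(x, y) ≡ 0 and those with g(x, y) ≡ 0 (mod 5); the common zeros in that column are the intersection.
  x = 0: f ≡ 0 at y ∈ {2}; g ≡ 0 at y ∈ {3}; common: ∅.
  x = 1: f ≡ 0 at y ∈ {1}; g ≡ 0 at y ∈ ∅; common: ∅.
  x = 2: f ≡ 0 at y ∈ {0}; g ≡ 0 at y ∈ {1, 3}; common: ∅.
  x = 3: f ≡ 0 at y ∈ {4}; g ≡ 0 at y ∈ {1, 2}; common: ∅.
  x = 4: f ≡ 0 at y ∈ {3}; g ≡ 0 at y ∈ ∅; common: ∅.
Collecting: common zeros = ∅, so the count is 0.
Comparison with the Bézout bound: 0 ≤ 2 = deg(f)·deg(g), as expected for curves with no common component (the affine F_5-count falls short of the bound because intersections may lie at infinity, over extension fields, or carry multiplicity).


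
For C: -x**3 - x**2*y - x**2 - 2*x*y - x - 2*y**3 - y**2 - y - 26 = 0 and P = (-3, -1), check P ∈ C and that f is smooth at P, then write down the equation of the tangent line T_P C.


Tangent line at P: -26*x - 8*y - 86 = 0.

Step 1: f(-3, -1) = 0, so P lies on C.
Step 2: partial derivatives
  f_x(x, y) = -3*x**2 - 2*x*y - 2*x - 2*y - 1, f_y(x, y) = -x**2 - 2*x - 6*y**2 - 2*y - 1.
  f_x(P) = -26, f_y(P) = -8 (gradient nonzero, so P is smooth).
Step 3: tangent line at P: -26·(x − -3) + -8·(y − -1) = 0.
Expanding: -26*x - 8*y - 86 = 0.


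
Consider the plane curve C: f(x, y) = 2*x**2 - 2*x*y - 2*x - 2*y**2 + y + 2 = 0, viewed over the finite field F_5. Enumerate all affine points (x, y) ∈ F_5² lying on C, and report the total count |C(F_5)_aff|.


Affine F_5-points: ∅; count = 0.

For each of the 25 pairs (x, y) ∈ F_5², evaluate f(x, y) mod 5. Record the zeros.
  x = 0: [0↦2, 1↦1, 2↦1, 3↦2, 4↦4]  zeros at y ∈ ∅
  x = 1: [0↦2, 1↦4, 2↦2, 3↦1, 4↦1]  zeros at y ∈ ∅
  x = 2: [0↦1, 1↦1, 2↦2, 3↦4, 4↦2]  zeros at y ∈ ∅
  x = 3: [0↦4, 1↦2, 2↦1, 3↦1, 4↦2]  zeros at y ∈ ∅
  x = 4: [0↦1, 1↦2, 2↦4, 3↦2, 4↦1]  zeros at y ∈ ∅
Collecting zeros: affine points = ∅.
Total count |C(F_5)_aff| = 0.


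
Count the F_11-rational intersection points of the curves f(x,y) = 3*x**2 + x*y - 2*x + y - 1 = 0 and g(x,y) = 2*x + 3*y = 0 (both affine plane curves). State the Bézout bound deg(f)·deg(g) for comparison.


Common zeros: {(4, 1), (5, 4)}; count = 2; Bézout bound = 2.

deg(f) = 2, deg(g) = 1, so Bézout bound = 2.
Scan x ∈ F_11. For each x, list the y ∈ F_11 with f(x, y) ≡ 0 and those with g(x, y) ≡ 0 (mod 11); the common zeros in that column are the intersection.
  x = 0: f ≡ 0 at y ∈ {1}; g ≡ 0 at y ∈ {0}; common: ∅.
  x = 1: f ≡ 0 at y ∈ {0}; g ≡ 0 at y ∈ {3}; common: ∅.
  x = 2: f ≡ 0 at y ∈ {5}; g ≡ 0 at y ∈ {6}; common: ∅.
  x = 3: f ≡ 0 at y ∈ {6}; g ≡ 0 at y ∈ {9}; common: ∅.
  x = 4: f ≡ 0 at y ∈ {1}; g ≡ 0 at y ∈ {1}; common: {1}.
  x = 5: f ≡ 0 at y ∈ {4}; g ≡ 0 at y ∈ {4}; common: {4}.
  x = 6: f ≡ 0 at y ∈ {10}; g ≡ 0 at y ∈ {7}; common: ∅.
  x = 7: f ≡ 0 at y ∈ {0}; g ≡ 0 at y ∈ {10}; common: ∅.
  x = 8: f ≡ 0 at y ∈ {5}; g ≡ 0 at y ∈ {2}; common: ∅.
  x = 9: f ≡ 0 at y ∈ {4}; g ≡ 0 at y ∈ {5}; common: ∅.
  x = 10: f ≡ 0 at y ∈ ∅; g ≡ 0 at y ∈ {8}; common: ∅.
Collecting: common zeros = {(4, 1), (5, 4)}, so the count is 2.
Comparison with the Bézout bound: 2 ≤ 2 = deg(f)·deg(g), as expected for curves with no common component (the bound is attained).


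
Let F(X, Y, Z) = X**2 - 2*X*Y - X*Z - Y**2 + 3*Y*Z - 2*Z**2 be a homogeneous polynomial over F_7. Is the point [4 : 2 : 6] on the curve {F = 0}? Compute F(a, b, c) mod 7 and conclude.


F(4,2,6) ≡ 6 (mod 7); P is NOT on the curve.

Evaluate F(4, 2, 6) term-by-term (mod 7).
  X**2 ↦ 1·16·1·1 = 16
  -2*X*Y ↦ -2·4·2·1 = -16
  -X*Z ↦ -1·4·1·6 = -24
  -Y**2 ↦ -1·1·4·1 = -4
  3*Y*Z ↦ 3·1·2·6 = 36
  -2*Z**2 ↦ -2·1·1·36 = -72
Sum: F(4, 2, 6) = (16) + (-16) + (-24) + (-4) + (36) + (-72) = -64.
Reducing mod 7: -64 ≡ 6 (mod 7).
Since F(a, b, c) ≡ 6 ≠ 0 (mod 7), P does NOT lie on the curve.


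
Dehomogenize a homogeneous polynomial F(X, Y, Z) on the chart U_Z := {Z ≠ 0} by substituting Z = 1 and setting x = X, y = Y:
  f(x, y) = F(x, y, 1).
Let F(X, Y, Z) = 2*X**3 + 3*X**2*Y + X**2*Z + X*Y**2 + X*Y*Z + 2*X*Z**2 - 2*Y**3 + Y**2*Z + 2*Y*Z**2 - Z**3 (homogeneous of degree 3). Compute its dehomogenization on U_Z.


f(x, y) = 2*x**3 + 3*x**2*y + x**2 + x*y**2 + x*y + 2*x - 2*y**3 + y**2 + 2*y - 1

On U_Z we set Z = 1. Each monomial c·X^i·Y^j·Z^k in F becomes c·x^i·y^j·1^k = c·x^i·y^j.
Substituting Z = 1: F(X, Y, 1) = 2*x**3 + 3*x**2*y + x**2 + x*y**2 + x*y + 2*x - 2*y**3 + y**2 + 2*y - 1.
Note: deg(f) ≤ deg(F) = 3; strict inequality happens when F is divisible by Z (lost terms).


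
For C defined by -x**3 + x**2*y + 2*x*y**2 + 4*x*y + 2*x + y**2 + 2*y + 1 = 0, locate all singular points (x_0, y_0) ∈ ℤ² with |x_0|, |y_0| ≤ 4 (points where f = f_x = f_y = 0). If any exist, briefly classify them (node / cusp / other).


Singular points: {(0, -1)}; classification: node.

Compute partial derivatives:
  f_x = -3*x**2 + 2*x*y + 2*y**2 + 4*y + 2.
  f_y = x**2 + 4*x*y + 4*x + 2*y + 2.
Scan x_0 ∈ {−4, ..., 4}. For each x_0, f_y(x_0, y) is a polynomial in y; find its integer roots y ∈ {−4, ..., 4}, then test f_x and f at those candidates.
  x = -4: f_y(-4, y) = 2 - 14*y; no integer root y with |y| ≤ 4.
  x = -3: f_y(-3, y) = -10*y - 1; no integer root y with |y| ≤ 4.
  x = -2: f_y(-2, y) = -6*y - 2; no integer root y with |y| ≤ 4.
  x = -1: f_y(-1, y) = -2*y - 1; no integer root y with |y| ≤ 4.
  x = 0: f_y(0, y) = 2*y + 2; vanishes at y ∈ {-1}. (0, -1): f_x = 0, f = 0 — SINGULAR.
  x = 1: f_y(1, y) = 6*y + 7; no integer root y with |y| ≤ 4.
  x = 2: f_y(2, y) = 10*y + 14; no integer root y with |y| ≤ 4.
  x = 3: f_y(3, y) = 14*y + 23; no integer root y with |y| ≤ 4.
  x = 4: f_y(4, y) = 18*y + 34; no integer root y with |y| ≤ 4.
Only singular point on the grid: (0, -1).
Classify: substitute x = 0 + u, y = -1 + v and expand: f = -u**3 + u**2*v - u**2 + 2*u*v**2 + v**2.
No constant or linear terms (consistent with a singular point). Quadratic part: -u**2 + v**2. Cubic part: -u**3 + u**2*v + 2*u*v**2.
The quadratic part v**2 - u**2 = (v − u)(v + u) splits into two distinct linear factors, so there are two distinct tangent lines y − -1 = ±(x − 0) — this is a node (ordinary double point).
Classification: node.


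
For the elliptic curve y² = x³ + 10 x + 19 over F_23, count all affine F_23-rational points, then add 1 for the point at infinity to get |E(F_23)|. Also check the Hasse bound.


Affine points = {(2, 1), (2, 22), (4, 10), (4, 13), (7, 8), (7, 15), (8, 6), (8, 17), (12, 2), (12, 21), (13, 0), (15, 5), (15, 18), (20, 10), (20, 13), (22, 10), (22, 13)}; affine count = 17; |E(F_23)| = 18.

Discriminant check: Δ ∝ 4a³ + 27b² = 4·10³ + 27·19² = 4·1000 + 27·361 ≡ 16 (mod 23). Nonzero ⇒ E is nonsingular.
For each x ∈ F_23, compute rhs = x³ + 10·x + 19 mod 23, then count y ∈ F_23 with y² ≡ rhs.
  x = 0: rhs = 19, matching y values: none (0 points).
  x = 1: rhs = 7, matching y values: none (0 points).
  x = 2: rhs = 1, matching y values: 1, 22 (2 points).
  x = 3: rhs = 7, matching y values: none (0 points).
  x = 4: rhs = 8, matching y values: 10, 13 (2 points).
  x = 5: rhs = 10, matching y values: none (0 points).
  x = 6: rhs = 19, matching y values: none (0 points).
  x = 7: rhs = 18, matching y values: 8, 15 (2 points).
  x = 8: rhs = 13, matching y values: 6, 17 (2 points).
  x = 9: rhs = 10, matching y values: none (0 points).
  x = 10: rhs = 15, matching y values: none (0 points).
  x = 11: rhs = 11, matching y values: none (0 points).
  x = 12: rhs = 4, matching y values: 2, 21 (2 points).
  x = 13: rhs = 0, matching y values: 0 (1 points).
  x = 14: rhs = 5, matching y values: none (0 points).
  x = 15: rhs = 2, matching y values: 5, 18 (2 points).
  x = 16: rhs = 20, matching y values: none (0 points).
  x = 17: rhs = 19, matching y values: none (0 points).
  x = 18: rhs = 5, matching y values: none (0 points).
  x = 19: rhs = 7, matching y values: none (0 points).
  x = 20: rhs = 8, matching y values: 10, 13 (2 points).
  x = 21: rhs = 14, matching y values: none (0 points).
  x = 22: rhs = 8, matching y values: 10, 13 (2 points).
Total affine count: 17.
Full point count |E(F_23)| = 17 + 1 = 18.
Hasse bound: |18 − (23+1)| = |-6| = 6 ≤ 2√23 ≈ 9.5917 ✓.


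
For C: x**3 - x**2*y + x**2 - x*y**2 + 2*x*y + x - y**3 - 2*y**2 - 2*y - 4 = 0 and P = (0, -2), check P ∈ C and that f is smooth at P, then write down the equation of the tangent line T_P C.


Tangent line at P: -7*x - 6*y - 12 = 0.

Step 1: f(0, -2) = 0, so P lies on C.
Step 2: partial derivatives
  f_x(x, y) = 3*x**2 - 2*x*y + 2*x - y**2 + 2*y + 1, f_y(x, y) = -x**2 - 2*x*y + 2*x - 3*y**2 - 4*y - 2.
  f_x(P) = -7, f_y(P) = -6 (gradient nonzero, so P is smooth).
Step 3: tangent line at P: -7·(x − 0) + -6·(y − -2) = 0.
Expanding: -7*x - 6*y - 12 = 0.


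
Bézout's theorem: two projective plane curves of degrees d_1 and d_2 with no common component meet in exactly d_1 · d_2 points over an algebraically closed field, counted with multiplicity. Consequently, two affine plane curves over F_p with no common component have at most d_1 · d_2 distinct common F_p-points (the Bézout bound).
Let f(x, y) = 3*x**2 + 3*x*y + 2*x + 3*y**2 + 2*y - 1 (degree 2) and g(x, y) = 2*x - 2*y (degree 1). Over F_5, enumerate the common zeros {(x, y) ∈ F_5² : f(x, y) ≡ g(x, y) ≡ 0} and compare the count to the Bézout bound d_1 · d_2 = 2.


Common zeros: ∅; count = 0; Bézout bound = 2.

deg(f) = 2, deg(g) = 1, so Bézout bound = 2.
Scan x ∈ F_5. For each x, list the y ∈ F_5 with f(x, y) ≡ 0 and those with g(x, y) ≡ 0 (mod 5); the common zeros in that column are the intersection.
  x = 0: f ≡ 0 at y ∈ {2, 4}; g ≡ 0 at y ∈ {0}; common: ∅.
  x = 1: f ≡ 0 at y ∈ ∅; g ≡ 0 at y ∈ {1}; common: ∅.
  x = 2: f ≡ 0 at y ∈ {0, 4}; g ≡ 0 at y ∈ {2}; common: ∅.
  x = 3: f ≡ 0 at y ∈ ∅; g ≡ 0 at y ∈ {3}; common: ∅.
  x = 4: f ≡ 0 at y ∈ {0, 2}; g ≡ 0 at y ∈ {4}; common: ∅.
Collecting: common zeros = ∅, so the count is 0.
Comparison with the Bézout bound: 0 ≤ 2 = deg(f)·deg(g), as expected for curves with no common component (the affine F_5-count falls short of the bound because intersections may lie at infinity, over extension fields, or carry multiplicity).


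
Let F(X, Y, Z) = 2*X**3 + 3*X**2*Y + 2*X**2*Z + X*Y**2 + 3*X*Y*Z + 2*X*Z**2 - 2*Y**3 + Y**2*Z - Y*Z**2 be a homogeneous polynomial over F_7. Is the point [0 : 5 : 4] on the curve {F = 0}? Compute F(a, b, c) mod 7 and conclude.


F(0,5,4) ≡ 1 (mod 7); P is NOT on the curve.

Evaluate F(0, 5, 4) term-by-term (mod 7).
  2*X**3 ↦ 2·0·1·1 = 0
  3*X**2*Y ↦ 3·0·5·1 = 0
  2*X**2*Z ↦ 2·0·1·4 = 0
  X*Y**2 ↦ 1·0·25·1 = 0
  3*X*Y*Z ↦ 3·0·5·4 = 0
  2*X*Z**2 ↦ 2·0·1·16 = 0
  -2*Y**3 ↦ -2·1·125·1 = -250
  Y**2*Z ↦ 1·1·25·4 = 100
  -Y*Z**2 ↦ -1·1·5·16 = -80
Sum: F(0, 5, 4) = (0) + (0) + (0) + (0) + (0) + (0) + (-250) + (100) + (-80) = -230.
Reducing mod 7: -230 ≡ 1 (mod 7).
Since F(a, b, c) ≡ 1 ≠ 0 (mod 7), P does NOT lie on the curve.


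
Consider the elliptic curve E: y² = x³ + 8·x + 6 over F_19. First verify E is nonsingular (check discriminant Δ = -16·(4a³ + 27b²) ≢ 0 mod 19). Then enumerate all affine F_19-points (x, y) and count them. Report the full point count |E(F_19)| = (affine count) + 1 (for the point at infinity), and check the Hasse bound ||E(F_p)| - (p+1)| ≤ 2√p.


Affine points = {(0, 5), (0, 14), (2, 7), (2, 12), (3, 0), (4, 8), (4, 11), (5, 0), (6, 2), (6, 17), (7, 5), (7, 14), (9, 3), (9, 16), (11, 0), (12, 5), (12, 14), (15, 9), (15, 10), (17, 1), (17, 18), (18, 4), (18, 15)}; affine count = 23; |E(F_19)| = 24.

Discriminant check: Δ ∝ 4a³ + 27b² = 4·8³ + 27·6² = 4·512 + 27·36 ≡ 18 (mod 19). Nonzero ⇒ E is nonsingular.
For each x ∈ F_19, compute rhs = x³ + 8·x + 6 mod 19, then count y ∈ F_19 with y² ≡ rhs.
  x = 0: rhs = 6, matching y values: 5, 14 (2 points).
  x = 1: rhs = 15, matching y values: none (0 points).
  x = 2: rhs = 11, matching y values: 7, 12 (2 points).
  x = 3: rhs = 0, matching y values: 0 (1 points).
  x = 4: rhs = 7, matching y values: 8, 11 (2 points).
  x = 5: rhs = 0, matching y values: 0 (1 points).
  x = 6: rhs = 4, matching y values: 2, 17 (2 points).
  x = 7: rhs = 6, matching y values: 5, 14 (2 points).
  x = 8: rhs = 12, matching y values: none (0 points).
  x = 9: rhs = 9, matching y values: 3, 16 (2 points).
  x = 10: rhs = 3, matching y values: none (0 points).
  x = 11: rhs = 0, matching y values: 0 (1 points).
  x = 12: rhs = 6, matching y values: 5, 14 (2 points).
  x = 13: rhs = 8, matching y values: none (0 points).
  x = 14: rhs = 12, matching y values: none (0 points).
  x = 15: rhs = 5, matching y values: 9, 10 (2 points).
  x = 16: rhs = 12, matching y values: none (0 points).
  x = 17: rhs = 1, matching y values: 1, 18 (2 points).
  x = 18: rhs = 16, matching y values: 4, 15 (2 points).
Total affine count: 23.
Full point count |E(F_19)| = 23 + 1 = 24.
Hasse bound: |24 − (19+1)| = |4| = 4 ≤ 2√19 ≈ 8.7178 ✓.


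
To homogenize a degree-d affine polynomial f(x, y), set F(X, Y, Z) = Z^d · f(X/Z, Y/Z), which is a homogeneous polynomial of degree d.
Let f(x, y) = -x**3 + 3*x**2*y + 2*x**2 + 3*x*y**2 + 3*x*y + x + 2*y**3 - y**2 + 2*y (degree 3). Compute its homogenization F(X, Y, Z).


F(X, Y, Z) = -X**3 + 3*X**2*Y + 2*X**2*Z + 3*X*Y**2 + 3*X*Y*Z + X*Z**2 + 2*Y**3 - Y**2*Z + 2*Y*Z**2

deg(f) = 3.
Substitute x = X/Z, y = Y/Z into f, then multiply by Z^3.
  monomial -1·x^3·y^0 ↦ -1·X^3·Y^0·Z^0.
  monomial 3·x^2·y^1 ↦ 3·X^2·Y^1·Z^0.
  monomial 2·x^2·y^0 ↦ 2·X^2·Y^0·Z^1.
  monomial 3·x^1·y^2 ↦ 3·X^1·Y^2·Z^0.
  monomial 3·x^1·y^1 ↦ 3·X^1·Y^1·Z^1.
  monomial 1·x^1·y^0 ↦ 1·X^1·Y^0·Z^2.
  monomial 2·x^0·y^3 ↦ 2·X^0·Y^3·Z^0.
  monomial -1·x^0·y^2 ↦ -1·X^0·Y^2·Z^1.
  monomial 2·x^0·y^1 ↦ 2·X^0·Y^1·Z^2.
Collecting: F(X, Y, Z) = -X**3 + 3*X**2*Y + 2*X**2*Z + 3*X*Y**2 + 3*X*Y*Z + X*Z**2 + 2*Y**3 - Y**2*Z + 2*Y*Z**2.


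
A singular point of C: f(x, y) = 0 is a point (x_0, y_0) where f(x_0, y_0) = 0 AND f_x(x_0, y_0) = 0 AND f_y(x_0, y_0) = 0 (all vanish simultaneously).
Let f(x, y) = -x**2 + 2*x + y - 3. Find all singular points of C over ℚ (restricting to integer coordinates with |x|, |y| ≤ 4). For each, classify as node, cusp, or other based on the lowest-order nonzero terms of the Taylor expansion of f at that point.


No singular points in the scanned grid; C is smooth there.

Compute partial derivatives:
  f_x = 2 - 2*x.
  f_y = 1.
f_y = 1 is a nonzero constant, so f_y never vanishes: no point (x, y) can satisfy f = f_x = f_y = 0. In particular no (x, y) ∈ {−4, ..., 4}² is singular; the curve is smooth.


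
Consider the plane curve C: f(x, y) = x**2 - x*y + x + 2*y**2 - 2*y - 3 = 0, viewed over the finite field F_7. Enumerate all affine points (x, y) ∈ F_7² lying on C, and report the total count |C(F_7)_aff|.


Affine F_7-points: {(0, 4), (3, 2), (3, 4), (5, 2), (5, 5), (6, 5), (6, 6)}; count = 7.

For each of the 49 pairs (x, y) ∈ F_7², evaluate f(x, y) mod 7. Record the zeros.
  x = 0: [0↦4, 1↦4, 2↦1, 3↦2, 4↦0, 5↦2, 6↦1]  zeros at y ∈ {4}
  x = 1: [0↦6, 1↦5, 2↦1, 3↦1, 4↦5, 5↦6, 6↦4]  zeros at y ∈ ∅
  x = 2: [0↦3, 1↦1, 2↦3, 3↦2, 4↦5, 5↦5, 6↦2]  zeros at y ∈ ∅
  x = 3: [0↦2, 1↦6, 2↦0, 3↦5, 4↦0, 5↦6, 6↦2]  zeros at y ∈ {2, 4}
  x = 4: [0↦3, 1↦6, 2↦6, 3↦3, 4↦4, 5↦2, 6↦4]  zeros at y ∈ ∅
  x = 5: [0↦6, 1↦1, 2↦0, 3↦3, 4↦3, 5↦0, 6↦1]  zeros at y ∈ {2, 5}
  x = 6: [0↦4, 1↦5, 2↦3, 3↦5, 4↦4, 5↦0, 6↦0]  zeros at y ∈ {5, 6}
Collecting zeros: affine points = {(0, 4), (3, 2), (3, 4), (5, 2), (5, 5), (6, 5), (6, 6)}.
Total count |C(F_7)_aff| = 7.


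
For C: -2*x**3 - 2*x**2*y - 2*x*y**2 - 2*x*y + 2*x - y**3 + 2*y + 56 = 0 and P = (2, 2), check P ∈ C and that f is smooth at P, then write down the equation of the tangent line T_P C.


Tangent line at P: -50*x - 38*y + 176 = 0.

Step 1: f(2, 2) = 0, so P lies on C.
Step 2: partial derivatives
  f_x(x, y) = -6*x**2 - 4*x*y - 2*y**2 - 2*y + 2, f_y(x, y) = -2*x**2 - 4*x*y - 2*x - 3*y**2 + 2.
  f_x(P) = -50, f_y(P) = -38 (gradient nonzero, so P is smooth).
Step 3: tangent line at P: -50·(x − 2) + -38·(y − 2) = 0.
Expanding: -50*x - 38*y + 176 = 0.


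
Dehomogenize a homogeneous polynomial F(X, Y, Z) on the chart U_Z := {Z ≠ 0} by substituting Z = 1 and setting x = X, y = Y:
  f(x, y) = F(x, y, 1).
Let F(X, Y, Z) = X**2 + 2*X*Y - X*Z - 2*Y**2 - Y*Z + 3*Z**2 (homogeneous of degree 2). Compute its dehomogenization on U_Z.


f(x, y) = x**2 + 2*x*y - x - 2*y**2 - y + 3

On U_Z we set Z = 1. Each monomial c·X^i·Y^j·Z^k in F becomes c·x^i·y^j·1^k = c·x^i·y^j.
Substituting Z = 1: F(X, Y, 1) = x**2 + 2*x*y - x - 2*y**2 - y + 3.
Note: deg(f) ≤ deg(F) = 2; strict inequality happens when F is divisible by Z (lost terms).


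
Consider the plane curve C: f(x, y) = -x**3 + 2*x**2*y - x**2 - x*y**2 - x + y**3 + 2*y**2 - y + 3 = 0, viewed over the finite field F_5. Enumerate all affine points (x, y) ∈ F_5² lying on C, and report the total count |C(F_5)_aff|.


Affine F_5-points: {(0, 1), (0, 3), (0, 4), (1, 0), (3, 4), (4, 4)}; count = 6.

For each of the 25 pairs (x, y) ∈ F_5², evaluate f(x, y) mod 5. Record the zeros.
  x = 0: [0↦3, 1↦0, 2↦2, 3↦0, 4↦0]  zeros at y ∈ {1, 3, 4}
  x = 1: [0↦0, 1↦3, 2↦4, 3↦4, 4↦4]  zeros at y ∈ {0}
  x = 2: [0↦4, 1↦2, 2↦1, 3↦2, 4↦1]  zeros at y ∈ ∅
  x = 3: [0↦4, 1↦1, 2↦2, 3↦3, 4↦0]  zeros at y ∈ {4}
  x = 4: [0↦4, 1↦4, 2↦1, 3↦1, 4↦0]  zeros at y ∈ {4}
Collecting zeros: affine points = {(0, 1), (0, 3), (0, 4), (1, 0), (3, 4), (4, 4)}.
Total count |C(F_5)_aff| = 6.


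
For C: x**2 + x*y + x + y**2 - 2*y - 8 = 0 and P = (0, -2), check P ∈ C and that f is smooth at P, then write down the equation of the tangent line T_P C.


Tangent line at P: -x - 6*y - 12 = 0.

Step 1: f(0, -2) = 0, so P lies on C.
Step 2: partial derivatives
  f_x(x, y) = 2*x + y + 1, f_y(x, y) = x + 2*y - 2.
  f_x(P) = -1, f_y(P) = -6 (gradient nonzero, so P is smooth).
Step 3: tangent line at P: -1·(x − 0) + -6·(y − -2) = 0.
Expanding: -x - 6*y - 12 = 0.


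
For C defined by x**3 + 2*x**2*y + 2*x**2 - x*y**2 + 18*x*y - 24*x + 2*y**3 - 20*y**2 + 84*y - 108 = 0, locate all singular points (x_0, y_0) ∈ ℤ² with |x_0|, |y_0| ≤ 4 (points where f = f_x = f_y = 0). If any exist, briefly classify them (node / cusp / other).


Singular points: {(-3, 3)}; classification: node.

Compute partial derivatives:
  f_x = 3*x**2 + 4*x*y + 4*x - y**2 + 18*y - 24.
  f_y = 2*x**2 - 2*x*y + 18*x + 6*y**2 - 40*y + 84.
Scan x_0 ∈ {−4, ..., 4}. For each x_0, f_y(x_0, y) is a polynomial in y; find its integer roots y ∈ {−4, ..., 4}, then test f_x and f at those candidates.
  x = -4: f_y(-4, y) = 6*y**2 - 32*y + 44; no integer root y with |y| ≤ 4.
  x = -3: f_y(-3, y) = 6*y**2 - 34*y + 48; vanishes at y ∈ {3}. (-3, 3): f_x = 0, f = 0 — SINGULAR.
  x = -2: f_y(-2, y) = 6*y**2 - 36*y + 56; no integer root y with |y| ≤ 4.
  x = -1: f_y(-1, y) = 6*y**2 - 38*y + 68; no integer root y with |y| ≤ 4.
  x = 0: f_y(0, y) = 6*y**2 - 40*y + 84; no integer root y with |y| ≤ 4.
  x = 1: f_y(1, y) = 6*y**2 - 42*y + 104; no integer root y with |y| ≤ 4.
  x = 2: f_y(2, y) = 6*y**2 - 44*y + 128; no integer root y with |y| ≤ 4.
  x = 3: f_y(3, y) = 6*y**2 - 46*y + 156; no integer root y with |y| ≤ 4.
  x = 4: f_y(4, y) = 6*y**2 - 48*y + 188; no integer root y with |y| ≤ 4.
Only singular point on the grid: (-3, 3).
Classify: substitute x = -3 + u, y = 3 + v and expand: f = u**3 + 2*u**2*v - u**2 - u*v**2 + 2*v**3 + v**2.
No constant or linear terms (consistent with a singular point). Quadratic part: -u**2 + v**2. Cubic part: u**3 + 2*u**2*v - u*v**2 + 2*v**3.
The quadratic part v**2 - u**2 = (v − u)(v + u) splits into two distinct linear factors, so there are two distinct tangent lines y − 3 = ±(x − -3) — this is a node (ordinary double point).
Classification: node.


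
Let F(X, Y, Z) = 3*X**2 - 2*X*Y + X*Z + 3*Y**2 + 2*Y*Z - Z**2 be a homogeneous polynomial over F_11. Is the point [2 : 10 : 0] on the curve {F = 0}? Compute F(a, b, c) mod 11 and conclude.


F(2,10,0) ≡ 8 (mod 11); P is NOT on the curve.

Evaluate F(2, 10, 0) term-by-term (mod 11).
  3*X**2 ↦ 3·4·1·1 = 12
  -2*X*Y ↦ -2·2·10·1 = -40
  X*Z ↦ 1·2·1·0 = 0
  3*Y**2 ↦ 3·1·100·1 = 300
  2*Y*Z ↦ 2·1·10·0 = 0
  -Z**2 ↦ -1·1·1·0 = 0
Sum: F(2, 10, 0) = (12) + (-40) + (0) + (300) + (0) + (0) = 272.
Reducing mod 11: 272 ≡ 8 (mod 11).
Since F(a, b, c) ≡ 8 ≠ 0 (mod 11), P does NOT lie on the curve.


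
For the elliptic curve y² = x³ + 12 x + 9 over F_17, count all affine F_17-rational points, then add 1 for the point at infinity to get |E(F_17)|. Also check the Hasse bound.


Affine points = {(0, 3), (0, 14), (3, 2), (3, 15), (4, 6), (4, 11), (6, 5), (6, 12), (9, 8), (9, 9), (13, 4), (13, 13), (16, 8), (16, 9)}; affine count = 14; |E(F_17)| = 15.

Discriminant check: Δ ∝ 4a³ + 27b² = 4·12³ + 27·9² = 4·1728 + 27·81 ≡ 4 (mod 17). Nonzero ⇒ E is nonsingular.
For each x ∈ F_17, compute rhs = x³ + 12·x + 9 mod 17, then count y ∈ F_17 with y² ≡ rhs.
  x = 0: rhs = 9, matching y values: 3, 14 (2 points).
  x = 1: rhs = 5, matching y values: none (0 points).
  x = 2: rhs = 7, matching y values: none (0 points).
  x = 3: rhs = 4, matching y values: 2, 15 (2 points).
  x = 4: rhs = 2, matching y values: 6, 11 (2 points).
  x = 5: rhs = 7, matching y values: none (0 points).
  x = 6: rhs = 8, matching y values: 5, 12 (2 points).
  x = 7: rhs = 11, matching y values: none (0 points).
  x = 8: rhs = 5, matching y values: none (0 points).
  x = 9: rhs = 13, matching y values: 8, 9 (2 points).
  x = 10: rhs = 7, matching y values: none (0 points).
  x = 11: rhs = 10, matching y values: none (0 points).
  x = 12: rhs = 11, matching y values: none (0 points).
  x = 13: rhs = 16, matching y values: 4, 13 (2 points).
  x = 14: rhs = 14, matching y values: none (0 points).
  x = 15: rhs = 11, matching y values: none (0 points).
  x = 16: rhs = 13, matching y values: 8, 9 (2 points).
Total affine count: 14.
Full point count |E(F_17)| = 14 + 1 = 15.
Hasse bound: |15 − (17+1)| = |-3| = 3 ≤ 2√17 ≈ 8.2462 ✓.


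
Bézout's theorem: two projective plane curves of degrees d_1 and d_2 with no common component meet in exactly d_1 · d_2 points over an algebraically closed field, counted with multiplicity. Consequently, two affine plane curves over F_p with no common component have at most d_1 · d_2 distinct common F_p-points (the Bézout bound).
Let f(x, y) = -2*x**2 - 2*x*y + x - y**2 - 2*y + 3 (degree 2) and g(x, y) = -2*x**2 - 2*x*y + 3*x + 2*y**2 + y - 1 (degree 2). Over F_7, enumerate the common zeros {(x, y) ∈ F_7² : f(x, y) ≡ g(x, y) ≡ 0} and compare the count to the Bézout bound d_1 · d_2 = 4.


Common zeros: {(0, 4)}; count = 1; Bézout bound = 4.

deg(f) = 2, deg(g) = 2, so Bézout bound = 4.
Scan x ∈ F_7. For each x, list the y ∈ F_7 with f(x, y) ≡ 0 and those with g(x, y) ≡ 0 (mod 7); the common zeros in that column are the intersection.
  x = 0: f ≡ 0 at y ∈ {1, 4}; g ≡ 0 at y ∈ {4, 6}; common: {4}.
  x = 1: f ≡ 0 at y ∈ ∅; g ≡ 0 at y ∈ {0, 4}; common: ∅.
  x = 2: f ≡ 0 at y ∈ ∅; g ≡ 0 at y ∈ ∅; common: ∅.
  x = 3: f ≡ 0 at y ∈ {1, 5}; g ≡ 0 at y ∈ {3}; common: ∅.
  x = 4: f ≡ 0 at y ∈ {2}; g ≡ 0 at y ∈ {0}; common: ∅.
  x = 5: f ≡ 0 at y ∈ {0, 2}; g ≡ 0 at y ∈ ∅; common: ∅.
  x = 6: f ≡ 0 at y ∈ {0}; g ≡ 0 at y ∈ {3, 6}; common: ∅.
Collecting: common zeros = {(0, 4)}, so the count is 1.
Comparison with the Bézout bound: 1 ≤ 4 = deg(f)·deg(g), as expected for curves with no common component (the affine F_7-count falls short of the bound because intersections may lie at infinity, over extension fields, or carry multiplicity).


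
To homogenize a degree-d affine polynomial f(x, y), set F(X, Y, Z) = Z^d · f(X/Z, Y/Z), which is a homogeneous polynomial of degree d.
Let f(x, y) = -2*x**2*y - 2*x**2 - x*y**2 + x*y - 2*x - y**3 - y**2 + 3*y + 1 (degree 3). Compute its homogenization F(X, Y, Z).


F(X, Y, Z) = -2*X**2*Y - 2*X**2*Z - X*Y**2 + X*Y*Z - 2*X*Z**2 - Y**3 - Y**2*Z + 3*Y*Z**2 + Z**3

deg(f) = 3.
Substitute x = X/Z, y = Y/Z into f, then multiply by Z^3.
  monomial -2·x^2·y^1 ↦ -2·X^2·Y^1·Z^0.
  monomial -2·x^2·y^0 ↦ -2·X^2·Y^0·Z^1.
  monomial -1·x^1·y^2 ↦ -1·X^1·Y^2·Z^0.
  monomial 1·x^1·y^1 ↦ 1·X^1·Y^1·Z^1.
  monomial -2·x^1·y^0 ↦ -2·X^1·Y^0·Z^2.
  monomial -1·x^0·y^3 ↦ -1·X^0·Y^3·Z^0.
  monomial -1·x^0·y^2 ↦ -1·X^0·Y^2·Z^1.
  monomial 3·x^0·y^1 ↦ 3·X^0·Y^1·Z^2.
  monomial 1·x^0·y^0 ↦ 1·X^0·Y^0·Z^3.
Collecting: F(X, Y, Z) = -2*X**2*Y - 2*X**2*Z - X*Y**2 + X*Y*Z - 2*X*Z**2 - Y**3 - Y**2*Z + 3*Y*Z**2 + Z**3.


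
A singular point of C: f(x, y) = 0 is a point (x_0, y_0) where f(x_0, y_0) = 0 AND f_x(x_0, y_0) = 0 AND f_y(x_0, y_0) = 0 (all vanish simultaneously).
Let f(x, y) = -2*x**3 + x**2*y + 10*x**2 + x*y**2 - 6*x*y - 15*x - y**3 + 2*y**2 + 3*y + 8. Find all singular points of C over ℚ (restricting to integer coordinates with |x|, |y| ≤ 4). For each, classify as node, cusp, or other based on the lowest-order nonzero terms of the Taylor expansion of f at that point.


Singular points: {(2, 1)}; classification: node.

Compute partial derivatives:
  f_x = -6*x**2 + 2*x*y + 20*x + y**2 - 6*y - 15.
  f_y = x**2 + 2*x*y - 6*x - 3*y**2 + 4*y + 3.
Scan x_0 ∈ {−4, ..., 4}. For each x_0, f_y(x_0, y) is a polynomial in y; find its integer roots y ∈ {−4, ..., 4}, then test f_x and f at those candidates.
  x = -4: f_y(-4, y) = -3*y**2 - 4*y + 43; no integer root y with |y| ≤ 4.
  x = -3: f_y(-3, y) = -3*y**2 - 2*y + 30; no integer root y with |y| ≤ 4.
  x = -2: f_y(-2, y) = 19 - 3*y**2; no integer root y with |y| ≤ 4.
  x = -1: f_y(-1, y) = -3*y**2 + 2*y + 10; no integer root y with |y| ≤ 4.
  x = 0: f_y(0, y) = -3*y**2 + 4*y + 3; no integer root y with |y| ≤ 4.
  x = 1: f_y(1, y) = -3*y**2 + 6*y - 2; no integer root y with |y| ≤ 4.
  x = 2: f_y(2, y) = -3*y**2 + 8*y - 5; vanishes at y ∈ {1}. (2, 1): f_x = 0, f = 0 — SINGULAR.
  x = 3: f_y(3, y) = -3*y**2 + 10*y - 6; no integer root y with |y| ≤ 4.
  x = 4: f_y(4, y) = -3*y**2 + 12*y - 5; no integer root y with |y| ≤ 4.
Only singular point on the grid: (2, 1).
Classify: substitute x = 2 + u, y = 1 + v and expand: f = -2*u**3 + u**2*v - u**2 + u*v**2 - v**3 + v**2.
No constant or linear terms (consistent with a singular point). Quadratic part: -u**2 + v**2. Cubic part: -2*u**3 + u**2*v + u*v**2 - v**3.
The quadratic part v**2 - u**2 = (v − u)(v + u) splits into two distinct linear factors, so there are two distinct tangent lines y − 1 = ±(x − 2) — this is a node (ordinary double point).
Classification: node.


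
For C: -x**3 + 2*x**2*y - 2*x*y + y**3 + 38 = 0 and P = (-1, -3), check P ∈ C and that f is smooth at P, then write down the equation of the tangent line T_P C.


Tangent line at P: 15*x + 31*y + 108 = 0.

Step 1: f(-1, -3) = 0, so P lies on C.
Step 2: partial derivatives
  f_x(x, y) = -3*x**2 + 4*x*y - 2*y, f_y(x, y) = 2*x**2 - 2*x + 3*y**2.
  f_x(P) = 15, f_y(P) = 31 (gradient nonzero, so P is smooth).
Step 3: tangent line at P: 15·(x − -1) + 31·(y − -3) = 0.
Expanding: 15*x + 31*y + 108 = 0.


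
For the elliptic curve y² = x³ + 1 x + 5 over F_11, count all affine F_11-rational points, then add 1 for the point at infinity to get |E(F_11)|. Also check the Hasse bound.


Affine points = {(0, 4), (0, 7), (2, 2), (2, 9), (5, 5), (5, 6), (7, 5), (7, 6), (10, 5), (10, 6)}; affine count = 10; |E(F_11)| = 11.

Discriminant check: Δ ∝ 4a³ + 27b² = 4·1³ + 27·5² = 4·1 + 27·25 ≡ 8 (mod 11). Nonzero ⇒ E is nonsingular.
For each x ∈ F_11, compute rhs = x³ + 1·x + 5 mod 11, then count y ∈ F_11 with y² ≡ rhs.
  x = 0: rhs = 5, matching y values: 4, 7 (2 points).
  x = 1: rhs = 7, matching y values: none (0 points).
  x = 2: rhs = 4, matching y values: 2, 9 (2 points).
  x = 3: rhs = 2, matching y values: none (0 points).
  x = 4: rhs = 7, matching y values: none (0 points).
  x = 5: rhs = 3, matching y values: 5, 6 (2 points).
  x = 6: rhs = 7, matching y values: none (0 points).
  x = 7: rhs = 3, matching y values: 5, 6 (2 points).
  x = 8: rhs = 8, matching y values: none (0 points).
  x = 9: rhs = 6, matching y values: none (0 points).
  x = 10: rhs = 3, matching y values: 5, 6 (2 points).
Total affine count: 10.
Full point count |E(F_11)| = 10 + 1 = 11.
Hasse bound: |11 − (11+1)| = |-1| = 1 ≤ 2√11 ≈ 6.6332 ✓.


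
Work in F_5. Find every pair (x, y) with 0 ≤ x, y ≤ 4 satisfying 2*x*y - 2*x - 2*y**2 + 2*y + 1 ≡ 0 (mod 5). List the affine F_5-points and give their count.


Affine F_5-points: {(3, 0), (3, 4), (4, 2), (4, 3)}; count = 4.

For each of the 25 pairs (x, y) ∈ F_5², evaluate f(x, y) mod 5. Record the zeros.
  x = 0: [0↦1, 1↦1, 2↦2, 3↦4, 4↦2]  zeros at y ∈ ∅
  x = 1: [0↦4, 1↦1, 2↦4, 3↦3, 4↦3]  zeros at y ∈ ∅
  x = 2: [0↦2, 1↦1, 2↦1, 3↦2, 4↦4]  zeros at y ∈ ∅
  x = 3: [0↦0, 1↦1, 2↦3, 3↦1, 4↦0]  zeros at y ∈ {0, 4}
  x = 4: [0↦3, 1↦1, 2↦0, 3↦0, 4↦1]  zeros at y ∈ {2, 3}
Collecting zeros: affine points = {(3, 0), (3, 4), (4, 2), (4, 3)}.
Total count |C(F_5)_aff| = 4.


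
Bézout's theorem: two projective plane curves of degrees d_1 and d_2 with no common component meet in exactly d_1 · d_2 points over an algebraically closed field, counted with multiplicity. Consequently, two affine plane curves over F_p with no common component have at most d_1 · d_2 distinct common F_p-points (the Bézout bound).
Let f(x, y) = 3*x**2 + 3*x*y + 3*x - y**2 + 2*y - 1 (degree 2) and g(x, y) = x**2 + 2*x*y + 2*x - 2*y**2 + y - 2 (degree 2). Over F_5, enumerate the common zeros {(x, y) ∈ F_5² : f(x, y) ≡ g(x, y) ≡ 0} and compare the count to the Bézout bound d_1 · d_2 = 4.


Common zeros: ∅; count = 0; Bézout bound = 4.

deg(f) = 2, deg(g) = 2, so Bézout bound = 4.
Scan x ∈ F_5. For each x, list the y ∈ F_5 with f(x, y) ≡ 0 and those with g(x, y) ≡ 0 (mod 5); the common zeros in that column are the intersection.
  x = 0: f ≡ 0 at y ∈ {1}; g ≡ 0 at y ∈ {4}; common: ∅.
  x = 1: f ≡ 0 at y ∈ {0}; g ≡ 0 at y ∈ ∅; common: ∅.
  x = 2: f ≡ 0 at y ∈ ∅; g ≡ 0 at y ∈ ∅; common: ∅.
  x = 3: f ≡ 0 at y ∈ {0, 1}; g ≡ 0 at y ∈ ∅; common: ∅.
  x = 4: f ≡ 0 at y ∈ ∅; g ≡ 0 at y ∈ ∅; common: ∅.
Collecting: common zeros = ∅, so the count is 0.
Comparison with the Bézout bound: 0 ≤ 4 = deg(f)·deg(g), as expected for curves with no common component (the affine F_5-count falls short of the bound because intersections may lie at infinity, over extension fields, or carry multiplicity).


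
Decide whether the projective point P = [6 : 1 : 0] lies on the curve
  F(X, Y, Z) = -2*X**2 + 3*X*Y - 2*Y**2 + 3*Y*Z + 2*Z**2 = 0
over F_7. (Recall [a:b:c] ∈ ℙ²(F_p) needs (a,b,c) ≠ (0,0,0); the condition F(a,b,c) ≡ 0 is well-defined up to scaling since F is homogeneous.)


F(6,1,0) ≡ 0 (mod 7); P is on the curve.

Evaluate F(6, 1, 0) term-by-term (mod 7).
  -2*X**2 ↦ -2·36·1·1 = -72
  3*X*Y ↦ 3·6·1·1 = 18
  -2*Y**2 ↦ -2·1·1·1 = -2
  3*Y*Z ↦ 3·1·1·0 = 0
  2*Z**2 ↦ 2·1·1·0 = 0
Sum: F(6, 1, 0) = (-72) + (18) + (-2) + (0) + (0) = -56.
Reducing mod 7: -56 ≡ 0 (mod 7).
Since F(a, b, c) ≡ 0 (mod 7), P lies on the curve.


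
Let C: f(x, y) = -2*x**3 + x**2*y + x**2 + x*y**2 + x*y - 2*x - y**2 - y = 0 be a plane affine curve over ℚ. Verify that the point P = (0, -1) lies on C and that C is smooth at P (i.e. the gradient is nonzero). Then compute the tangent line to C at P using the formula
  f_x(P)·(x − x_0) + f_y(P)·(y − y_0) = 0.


Tangent line at P: -2*x + y + 1 = 0.

Step 1: f(0, -1) = 0, so P lies on C.
Step 2: partial derivatives
  f_x(x, y) = -6*x**2 + 2*x*y + 2*x + y**2 + y - 2, f_y(x, y) = x**2 + 2*x*y + x - 2*y - 1.
  f_x(P) = -2, f_y(P) = 1 (gradient nonzero, so P is smooth).
Step 3: tangent line at P: -2·(x − 0) + 1·(y − -1) = 0.
Expanding: -2*x + y + 1 = 0.


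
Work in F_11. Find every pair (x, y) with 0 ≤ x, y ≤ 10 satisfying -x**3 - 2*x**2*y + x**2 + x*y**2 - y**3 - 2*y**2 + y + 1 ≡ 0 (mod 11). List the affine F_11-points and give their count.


Affine F_11-points: {(1, 5), (1, 8), (2, 1), (3, 2), (4, 1), (5, 0), (5, 7), (9, 4)}; count = 8.

For each of the 121 pairs (x, y) ∈ F_11², evaluate f(x, y) mod 11. Record the zeros.
  x = 0: [0↦1, 1↦10, 2↦9, 3↦3, 4↦8, 5↦7, 6↦5, 7↦7, 8↦7, 9↦10, 10↦10]  zeros at y ∈ ∅
  x = 1: [0↦1, 1↦9, 2↦9, 3↦6, 4↦5, 5↦0, 6↦7, 7↦9, 8↦0, 9↦7, 10↦2]  zeros at y ∈ {5, 8}
  x = 2: [0↦8, 1↦0, 2↦8, 3↦4, 4↦4, 5↦2, 6↦3, 7↦1, 8↦1, 9↦8, 10↦5]  zeros at y ∈ {1}
  x = 3: [0↦5, 1↦10, 2↦0, 3↦2, 4↦10, 5↦7, 6↦9, 7↦10, 8↦4, 9↦7, 10↦2]  zeros at y ∈ {2}
  x = 4: [0↦8, 1↦0, 2↦1, 3↦5, 4↦6, 5↦9, 6↦8, 7↦8, 8↦3, 9↦9, 10↦9]  zeros at y ∈ {1}
  x = 5: [0↦0, 1↦8, 2↦5, 3↦7, 4↦8, 5↦2, 6↦5, 7↦0, 8↦3, 9↦8, 10↦9]  zeros at y ∈ {0, 7}
  x = 6: [0↦8, 1↦6, 2↦6, 3↦2, 4↦10, 5↦2, 6↦5, 7↦2, 8↦9, 9↦9, 10↦7]  zeros at y ∈ ∅
  x = 7: [0↦4, 1↦10, 2↦9, 3↦6, 4↦6, 5↦3, 6↦2, 7↦8, 8↦4, 9↦6, 10↦8]  zeros at y ∈ ∅
  x = 8: [0↦4, 1↦3, 2↦8, 3↦2, 4↦1, 5↦10, 6↦1, 7↦1, 8↦4, 9↦4, 10↦6]  zeros at y ∈ ∅
  x = 9: [0↦2, 1↦1, 2↦8, 3↦6, 4↦0, 5↦6, 6↦7, 7↦8, 8↦3, 9↦8, 10↦6]  zeros at y ∈ {4}
  x = 10: [0↦3, 1↦9, 2↦3, 3↦1, 4↦8, 5↦7, 6↦3, 7↦1, 8↦6, 9↦1, 10↦2]  zeros at y ∈ ∅
Collecting zeros: affine points = {(1, 5), (1, 8), (2, 1), (3, 2), (4, 1), (5, 0), (5, 7), (9, 4)}.
Total count |C(F_11)_aff| = 8.


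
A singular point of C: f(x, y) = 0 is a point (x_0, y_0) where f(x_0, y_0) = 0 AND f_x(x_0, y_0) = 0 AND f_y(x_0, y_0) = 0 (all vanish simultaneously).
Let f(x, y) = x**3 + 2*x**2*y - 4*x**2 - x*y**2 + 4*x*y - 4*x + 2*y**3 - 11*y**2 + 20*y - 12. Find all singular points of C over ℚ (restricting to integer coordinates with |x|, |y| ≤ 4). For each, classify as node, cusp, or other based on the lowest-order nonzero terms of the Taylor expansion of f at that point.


Singular points: {(0, 2)}; classification: cusp.

Compute partial derivatives:
  f_x = 3*x**2 + 4*x*y - 8*x - y**2 + 4*y - 4.
  f_y = 2*x**2 - 2*x*y + 4*x + 6*y**2 - 22*y + 20.
Scan x_0 ∈ {−4, ..., 4}. For each x_0, f_y(x_0, y) is a polynomial in y; find its integer roots y ∈ {−4, ..., 4}, then test f_x and f at those candidates.
  x = -4: f_y(-4, y) = 6*y**2 - 14*y + 36; no integer root y with |y| ≤ 4.
  x = -3: f_y(-3, y) = 6*y**2 - 16*y + 26; no integer root y with |y| ≤ 4.
  x = -2: f_y(-2, y) = 6*y**2 - 18*y + 20; no integer root y with |y| ≤ 4.
  x = -1: f_y(-1, y) = 6*y**2 - 20*y + 18; no integer root y with |y| ≤ 4.
  x = 0: f_y(0, y) = 6*y**2 - 22*y + 20; vanishes at y ∈ {2}. (0, 2): f_x = 0, f = 0 — SINGULAR.
  x = 1: f_y(1, y) = 6*y**2 - 24*y + 26; no integer root y with |y| ≤ 4.
  x = 2: f_y(2, y) = 6*y**2 - 26*y + 36; no integer root y with |y| ≤ 4.
  x = 3: f_y(3, y) = 6*y**2 - 28*y + 50; no integer root y with |y| ≤ 4.
  x = 4: f_y(4, y) = 6*y**2 - 30*y + 68; no integer root y with |y| ≤ 4.
Only singular point on the grid: (0, 2).
Classify: substitute x = 0 + u, y = 2 + v and expand: f = u**3 + 2*u**2*v - u*v**2 + 2*v**3 + v**2.
No constant or linear terms (consistent with a singular point). Quadratic part: v**2. Cubic part: u**3 + 2*u**2*v - u*v**2 + 2*v**3.
The quadratic part v**2 is a perfect square, so there is a single (double) tangent line v = 0, i.e. y = 2. Restricting the cubic part to that line (v = 0) leaves u**3 ≠ 0, so f is not divisible by v and the branch is v² ≈ -u**3 to lowest order — this is a cusp.
Classification: cusp.


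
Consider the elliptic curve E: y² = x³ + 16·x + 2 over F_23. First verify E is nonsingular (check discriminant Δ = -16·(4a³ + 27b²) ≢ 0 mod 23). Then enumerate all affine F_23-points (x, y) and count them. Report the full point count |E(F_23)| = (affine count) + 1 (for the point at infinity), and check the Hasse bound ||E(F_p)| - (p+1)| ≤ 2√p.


Affine points = {(0, 5), (0, 18), (3, 10), (3, 13), (5, 0), (9, 1), (9, 22), (10, 9), (10, 14), (12, 6), (12, 17), (14, 7), (14, 16), (15, 11), (15, 12), (17, 9), (17, 14), (18, 2), (18, 21), (19, 9), (19, 14), (21, 10), (21, 13), (22, 10), (22, 13)}; affine count = 25; |E(F_23)| = 26.

Discriminant check: Δ ∝ 4a³ + 27b² = 4·16³ + 27·2² = 4·4096 + 27·4 ≡ 1 (mod 23). Nonzero ⇒ E is nonsingular.
For each x ∈ F_23, compute rhs = x³ + 16·x + 2 mod 23, then count y ∈ F_23 with y² ≡ rhs.
  x = 0: rhs = 2, matching y values: 5, 18 (2 points).
  x = 1: rhs = 19, matching y values: none (0 points).
  x = 2: rhs = 19, matching y values: none (0 points).
  x = 3: rhs = 8, matching y values: 10, 13 (2 points).
  x = 4: rhs = 15, matching y values: none (0 points).
  x = 5: rhs = 0, matching y values: 0 (1 points).
  x = 6: rhs = 15, matching y values: none (0 points).
  x = 7: rhs = 20, matching y values: none (0 points).
  x = 8: rhs = 21, matching y values: none (0 points).
  x = 9: rhs = 1, matching y values: 1, 22 (2 points).
  x = 10: rhs = 12, matching y values: 9, 14 (2 points).
  x = 11: rhs = 14, matching y values: none (0 points).
  x = 12: rhs = 13, matching y values: 6, 17 (2 points).
  x = 13: rhs = 15, matching y values: none (0 points).
  x = 14: rhs = 3, matching y values: 7, 16 (2 points).
  x = 15: rhs = 6, matching y values: 11, 12 (2 points).
  x = 16: rhs = 7, matching y values: none (0 points).
  x = 17: rhs = 12, matching y values: 9, 14 (2 points).
  x = 18: rhs = 4, matching y values: 2, 21 (2 points).
  x = 19: rhs = 12, matching y values: 9, 14 (2 points).
  x = 20: rhs = 19, matching y values: none (0 points).
  x = 21: rhs = 8, matching y values: 10, 13 (2 points).
  x = 22: rhs = 8, matching y values: 10, 13 (2 points).
Total affine count: 25.
Full point count |E(F_23)| = 25 + 1 = 26.
Hasse bound: |26 − (23+1)| = |2| = 2 ≤ 2√23 ≈ 9.5917 ✓.


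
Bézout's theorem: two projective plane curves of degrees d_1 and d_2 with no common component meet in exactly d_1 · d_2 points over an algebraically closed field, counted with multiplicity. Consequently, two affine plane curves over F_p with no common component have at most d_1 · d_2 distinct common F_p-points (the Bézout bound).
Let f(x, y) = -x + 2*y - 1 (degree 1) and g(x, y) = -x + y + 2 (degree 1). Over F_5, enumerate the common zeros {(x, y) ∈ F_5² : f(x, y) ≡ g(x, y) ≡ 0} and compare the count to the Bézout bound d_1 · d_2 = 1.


Common zeros: {(0, 3)}; count = 1; Bézout bound = 1.

deg(f) = 1, deg(g) = 1, so Bézout bound = 1.
Scan x ∈ F_5. For each x, list the y ∈ F_5 with f(x, y) ≡ 0 and those with g(x, y) ≡ 0 (mod 5); the common zeros in that column are the intersection.
  x = 0: f ≡ 0 at y ∈ {3}; g ≡ 0 at y ∈ {3}; common: {3}.
  x = 1: f ≡ 0 at y ∈ {1}; g ≡ 0 at y ∈ {4}; common: ∅.
  x = 2: f ≡ 0 at y ∈ {4}; g ≡ 0 at y ∈ {0}; common: ∅.
  x = 3: f ≡ 0 at y ∈ {2}; g ≡ 0 at y ∈ {1}; common: ∅.
  x = 4: f ≡ 0 at y ∈ {0}; g ≡ 0 at y ∈ {2}; common: ∅.
Collecting: common zeros = {(0, 3)}, so the count is 1.
Comparison with the Bézout bound: 1 ≤ 1 = deg(f)·deg(g), as expected for curves with no common component (the bound is attained).
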